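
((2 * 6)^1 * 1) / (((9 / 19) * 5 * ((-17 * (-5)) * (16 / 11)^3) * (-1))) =-25289 / 1305600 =-0.02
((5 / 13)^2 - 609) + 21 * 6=-81602 / 169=-482.85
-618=-618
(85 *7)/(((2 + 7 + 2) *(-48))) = -595/528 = -1.13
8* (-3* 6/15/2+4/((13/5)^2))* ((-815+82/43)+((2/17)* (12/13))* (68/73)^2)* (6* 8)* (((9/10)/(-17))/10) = -14647355132256/1069801412875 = -13.69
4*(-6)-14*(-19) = 242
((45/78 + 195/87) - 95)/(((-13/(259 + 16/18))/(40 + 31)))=11542625845/88218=130842.07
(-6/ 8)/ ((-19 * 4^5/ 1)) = 3/ 77824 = 0.00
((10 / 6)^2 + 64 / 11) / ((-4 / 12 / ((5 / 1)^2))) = -21275 / 33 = -644.70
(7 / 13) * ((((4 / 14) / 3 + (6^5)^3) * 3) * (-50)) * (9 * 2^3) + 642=-35545984833944454 / 13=-2734306525688034.92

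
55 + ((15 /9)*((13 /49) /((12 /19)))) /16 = 1553555 /28224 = 55.04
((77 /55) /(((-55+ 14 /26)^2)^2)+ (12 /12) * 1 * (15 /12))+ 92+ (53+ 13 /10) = 185371194900151 /1256327988480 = 147.55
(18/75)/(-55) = -6/1375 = -0.00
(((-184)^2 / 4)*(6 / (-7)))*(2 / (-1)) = 101568 / 7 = 14509.71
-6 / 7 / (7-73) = 1 / 77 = 0.01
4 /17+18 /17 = 22 /17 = 1.29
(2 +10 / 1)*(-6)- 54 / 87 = -2106 / 29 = -72.62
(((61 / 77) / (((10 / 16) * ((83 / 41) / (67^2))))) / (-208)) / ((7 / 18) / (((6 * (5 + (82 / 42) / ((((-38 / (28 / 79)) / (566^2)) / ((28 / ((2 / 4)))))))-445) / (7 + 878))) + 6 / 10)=-99115420732849173 / 4399610890185511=-22.53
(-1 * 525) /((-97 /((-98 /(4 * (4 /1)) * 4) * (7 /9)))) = -60025 /582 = -103.14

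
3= 3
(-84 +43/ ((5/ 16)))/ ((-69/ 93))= -8308/ 115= -72.24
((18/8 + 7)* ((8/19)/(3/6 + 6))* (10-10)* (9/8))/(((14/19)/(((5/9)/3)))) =0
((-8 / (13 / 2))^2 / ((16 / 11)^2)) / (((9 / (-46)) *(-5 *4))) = 2783 / 15210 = 0.18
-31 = -31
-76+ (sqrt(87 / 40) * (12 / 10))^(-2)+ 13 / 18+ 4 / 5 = -580661 / 7830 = -74.16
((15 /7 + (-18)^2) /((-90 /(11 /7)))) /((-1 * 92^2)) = 8371 /12442080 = 0.00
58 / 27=2.15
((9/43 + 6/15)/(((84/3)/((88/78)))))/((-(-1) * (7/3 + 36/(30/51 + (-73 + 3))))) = 7729/571298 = 0.01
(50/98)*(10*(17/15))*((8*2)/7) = 13600/1029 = 13.22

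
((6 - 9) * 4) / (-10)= 6 / 5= 1.20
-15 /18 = -5 /6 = -0.83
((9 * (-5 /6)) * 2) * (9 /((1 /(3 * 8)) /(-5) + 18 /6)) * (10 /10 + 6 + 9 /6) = -137700 /359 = -383.57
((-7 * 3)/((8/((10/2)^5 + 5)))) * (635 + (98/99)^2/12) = -5217989.68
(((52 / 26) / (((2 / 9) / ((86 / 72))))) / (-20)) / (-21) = 43 / 1680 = 0.03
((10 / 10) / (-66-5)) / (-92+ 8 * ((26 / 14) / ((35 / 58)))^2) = 0.00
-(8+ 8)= -16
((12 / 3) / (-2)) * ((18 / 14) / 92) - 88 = -28345 / 322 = -88.03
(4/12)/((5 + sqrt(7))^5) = 3275/1417176 -1231 * sqrt(7)/1417176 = 0.00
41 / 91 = 0.45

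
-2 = -2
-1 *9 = -9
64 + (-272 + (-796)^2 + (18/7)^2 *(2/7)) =217259592/343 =633409.89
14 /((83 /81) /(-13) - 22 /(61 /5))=-899262 /120893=-7.44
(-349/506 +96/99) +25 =38375/1518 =25.28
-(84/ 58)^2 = -1764/ 841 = -2.10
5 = 5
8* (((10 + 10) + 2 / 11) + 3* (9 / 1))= 4152 / 11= 377.45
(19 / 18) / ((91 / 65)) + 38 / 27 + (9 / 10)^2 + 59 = 1171259 / 18900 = 61.97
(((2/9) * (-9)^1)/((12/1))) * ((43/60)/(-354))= 43/127440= 0.00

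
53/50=1.06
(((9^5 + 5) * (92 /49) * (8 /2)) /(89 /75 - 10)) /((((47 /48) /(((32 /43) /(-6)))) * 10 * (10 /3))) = 12517558272 /65458169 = 191.23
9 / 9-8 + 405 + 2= 400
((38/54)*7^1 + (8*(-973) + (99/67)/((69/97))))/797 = -323577508/33160779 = -9.76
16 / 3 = 5.33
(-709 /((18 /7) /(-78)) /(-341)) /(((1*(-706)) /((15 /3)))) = 322595 /722238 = 0.45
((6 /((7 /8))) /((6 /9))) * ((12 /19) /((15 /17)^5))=45435424 /3740625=12.15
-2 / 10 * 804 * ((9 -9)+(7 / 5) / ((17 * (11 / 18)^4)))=-590804928 / 6222425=-94.95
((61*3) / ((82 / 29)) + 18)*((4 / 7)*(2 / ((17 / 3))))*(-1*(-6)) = 4104 / 41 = 100.10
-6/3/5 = -2/5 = -0.40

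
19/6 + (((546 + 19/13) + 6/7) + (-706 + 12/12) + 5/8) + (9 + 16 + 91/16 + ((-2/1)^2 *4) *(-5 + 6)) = -463891/4368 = -106.20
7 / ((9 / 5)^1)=35 / 9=3.89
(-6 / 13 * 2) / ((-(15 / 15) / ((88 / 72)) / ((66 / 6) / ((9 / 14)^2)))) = 94864 / 3159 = 30.03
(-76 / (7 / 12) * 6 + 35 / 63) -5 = -49528 / 63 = -786.16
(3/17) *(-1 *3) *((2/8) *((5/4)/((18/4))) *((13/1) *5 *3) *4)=-975/34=-28.68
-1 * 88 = -88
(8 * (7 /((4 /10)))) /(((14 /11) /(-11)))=-1210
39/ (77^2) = 39/ 5929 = 0.01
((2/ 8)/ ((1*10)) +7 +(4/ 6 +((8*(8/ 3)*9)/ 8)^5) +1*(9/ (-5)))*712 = 85040887243/ 15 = 5669392482.87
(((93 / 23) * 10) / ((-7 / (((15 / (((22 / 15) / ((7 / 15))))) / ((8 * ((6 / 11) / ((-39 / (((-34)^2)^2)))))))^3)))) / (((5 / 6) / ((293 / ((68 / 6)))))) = 89103136633875 / 15287754544316457171288064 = 0.00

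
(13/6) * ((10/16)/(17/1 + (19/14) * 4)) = 0.06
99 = 99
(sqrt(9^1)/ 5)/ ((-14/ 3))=-9/ 70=-0.13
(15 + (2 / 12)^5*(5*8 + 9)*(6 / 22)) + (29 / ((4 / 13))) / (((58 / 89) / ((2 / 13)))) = 37.25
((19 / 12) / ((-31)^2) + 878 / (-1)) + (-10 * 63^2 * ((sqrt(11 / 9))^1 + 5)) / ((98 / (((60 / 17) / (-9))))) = 91.71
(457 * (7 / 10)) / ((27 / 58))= 92771 / 135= 687.19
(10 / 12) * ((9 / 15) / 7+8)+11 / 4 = 797 / 84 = 9.49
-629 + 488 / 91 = -56751 / 91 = -623.64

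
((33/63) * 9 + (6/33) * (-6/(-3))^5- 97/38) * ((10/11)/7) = 116745/112651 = 1.04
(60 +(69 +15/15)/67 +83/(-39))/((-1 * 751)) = -153949/1962363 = -0.08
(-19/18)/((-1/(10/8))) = 95/72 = 1.32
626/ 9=69.56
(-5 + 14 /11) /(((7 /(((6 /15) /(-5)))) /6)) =492 /1925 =0.26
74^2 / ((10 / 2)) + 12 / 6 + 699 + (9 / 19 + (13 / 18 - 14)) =3049607 / 1710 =1783.40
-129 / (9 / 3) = -43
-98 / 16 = -49 / 8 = -6.12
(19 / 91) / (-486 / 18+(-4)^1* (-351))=19 / 125307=0.00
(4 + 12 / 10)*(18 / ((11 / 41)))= 19188 / 55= 348.87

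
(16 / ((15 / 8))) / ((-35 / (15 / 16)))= -8 / 35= -0.23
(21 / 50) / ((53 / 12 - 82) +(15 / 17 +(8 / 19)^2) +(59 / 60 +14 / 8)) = -257754 / 45285145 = -0.01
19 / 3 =6.33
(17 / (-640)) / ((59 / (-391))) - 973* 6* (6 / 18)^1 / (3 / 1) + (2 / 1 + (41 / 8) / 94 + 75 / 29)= -99410837497 / 154400640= -643.85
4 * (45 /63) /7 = 20 /49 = 0.41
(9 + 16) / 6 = 25 / 6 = 4.17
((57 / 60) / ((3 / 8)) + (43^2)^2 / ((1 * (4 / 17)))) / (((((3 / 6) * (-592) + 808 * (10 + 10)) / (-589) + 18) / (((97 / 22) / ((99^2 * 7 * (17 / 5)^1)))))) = -4528020895921 / 147292093872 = -30.74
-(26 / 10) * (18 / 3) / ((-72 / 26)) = 169 / 30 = 5.63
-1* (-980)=980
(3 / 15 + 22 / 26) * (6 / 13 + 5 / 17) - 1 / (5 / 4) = -8 / 845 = -0.01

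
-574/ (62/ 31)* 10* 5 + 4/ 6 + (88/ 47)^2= -95069800/ 6627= -14345.83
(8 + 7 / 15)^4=260144641 / 50625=5138.66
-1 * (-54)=54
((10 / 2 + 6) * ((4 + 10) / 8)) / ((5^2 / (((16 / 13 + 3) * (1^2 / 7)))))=121 / 260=0.47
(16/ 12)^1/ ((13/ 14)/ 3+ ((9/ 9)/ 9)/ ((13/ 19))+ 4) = 0.30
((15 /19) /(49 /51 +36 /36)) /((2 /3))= 459 /760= 0.60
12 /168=1 /14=0.07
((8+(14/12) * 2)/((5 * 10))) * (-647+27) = -1922/15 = -128.13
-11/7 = -1.57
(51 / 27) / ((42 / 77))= 187 / 54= 3.46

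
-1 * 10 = -10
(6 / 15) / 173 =2 / 865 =0.00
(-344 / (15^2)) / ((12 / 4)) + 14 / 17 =3602 / 11475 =0.31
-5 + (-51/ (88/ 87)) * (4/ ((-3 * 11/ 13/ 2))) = 18622/ 121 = 153.90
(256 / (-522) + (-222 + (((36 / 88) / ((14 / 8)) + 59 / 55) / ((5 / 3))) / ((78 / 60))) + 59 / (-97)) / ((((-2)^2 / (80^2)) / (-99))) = 9021689356480 / 255983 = 35243314.43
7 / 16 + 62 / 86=797 / 688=1.16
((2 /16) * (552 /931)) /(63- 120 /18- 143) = -207 /242060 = -0.00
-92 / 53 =-1.74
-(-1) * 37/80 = 37/80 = 0.46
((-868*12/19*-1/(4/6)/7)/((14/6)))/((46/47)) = 157356/3059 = 51.44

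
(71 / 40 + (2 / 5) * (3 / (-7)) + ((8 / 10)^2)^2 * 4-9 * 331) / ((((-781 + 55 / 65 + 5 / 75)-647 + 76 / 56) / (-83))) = -337138505847 / 1946121500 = -173.24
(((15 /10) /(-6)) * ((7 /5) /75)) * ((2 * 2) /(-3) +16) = -77 /1125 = -0.07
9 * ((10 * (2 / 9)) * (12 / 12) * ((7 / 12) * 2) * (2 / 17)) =140 / 51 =2.75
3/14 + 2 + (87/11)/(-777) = 12559/5698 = 2.20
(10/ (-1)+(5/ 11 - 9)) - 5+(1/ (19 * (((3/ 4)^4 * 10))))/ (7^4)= -4785203597/ 203232645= -23.55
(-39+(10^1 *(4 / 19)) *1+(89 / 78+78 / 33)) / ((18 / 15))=-2721625 / 97812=-27.83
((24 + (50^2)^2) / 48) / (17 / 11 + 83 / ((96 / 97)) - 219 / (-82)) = 5637521648 / 3813545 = 1478.29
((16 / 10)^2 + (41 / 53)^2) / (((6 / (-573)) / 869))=-36814308179 / 140450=-262116.83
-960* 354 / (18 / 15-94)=106200 / 29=3662.07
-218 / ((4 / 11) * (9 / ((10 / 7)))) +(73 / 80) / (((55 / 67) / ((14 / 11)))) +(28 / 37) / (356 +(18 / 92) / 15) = -432997029285299 / 4619036406600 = -93.74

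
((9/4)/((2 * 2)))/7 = 9/112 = 0.08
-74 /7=-10.57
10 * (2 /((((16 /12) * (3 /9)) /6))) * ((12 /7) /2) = 1620 /7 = 231.43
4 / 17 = 0.24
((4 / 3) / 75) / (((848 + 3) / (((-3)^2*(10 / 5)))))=8 / 21275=0.00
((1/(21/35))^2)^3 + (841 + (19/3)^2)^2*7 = 3961764325/729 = 5434518.96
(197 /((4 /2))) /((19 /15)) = 2955 /38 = 77.76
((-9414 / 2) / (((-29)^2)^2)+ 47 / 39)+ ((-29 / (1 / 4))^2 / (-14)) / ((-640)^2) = 11825016316081 / 9886090905600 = 1.20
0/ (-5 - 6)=0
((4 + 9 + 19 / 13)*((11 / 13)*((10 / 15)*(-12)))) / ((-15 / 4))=66176 / 2535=26.10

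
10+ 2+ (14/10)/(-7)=59/5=11.80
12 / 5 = 2.40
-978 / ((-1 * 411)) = 326 / 137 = 2.38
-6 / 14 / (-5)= 3 / 35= 0.09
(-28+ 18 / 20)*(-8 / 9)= 1084 / 45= 24.09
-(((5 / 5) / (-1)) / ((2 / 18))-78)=87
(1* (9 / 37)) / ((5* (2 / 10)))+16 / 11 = 691 / 407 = 1.70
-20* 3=-60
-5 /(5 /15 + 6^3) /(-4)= 15 /2596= 0.01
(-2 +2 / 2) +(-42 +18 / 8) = -163 / 4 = -40.75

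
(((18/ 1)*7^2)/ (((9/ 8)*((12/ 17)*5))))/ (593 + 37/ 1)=238/ 675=0.35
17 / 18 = 0.94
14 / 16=7 / 8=0.88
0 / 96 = 0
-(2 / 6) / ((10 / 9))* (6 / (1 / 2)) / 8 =-0.45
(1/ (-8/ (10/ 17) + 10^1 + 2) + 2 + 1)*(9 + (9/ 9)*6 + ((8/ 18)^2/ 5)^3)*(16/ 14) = 2704666207/ 66430125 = 40.71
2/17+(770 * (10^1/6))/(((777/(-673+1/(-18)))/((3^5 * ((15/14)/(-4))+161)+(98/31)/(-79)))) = -82741758386971/776372184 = -106574.86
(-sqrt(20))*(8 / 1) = -16*sqrt(5) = -35.78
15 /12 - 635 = -2535 /4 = -633.75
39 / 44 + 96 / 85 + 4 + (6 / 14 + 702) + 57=20039333 / 26180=765.44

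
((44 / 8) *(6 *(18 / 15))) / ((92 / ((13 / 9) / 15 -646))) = -959167 / 3450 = -278.02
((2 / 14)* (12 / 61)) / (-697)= -12 / 297619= -0.00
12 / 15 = 4 / 5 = 0.80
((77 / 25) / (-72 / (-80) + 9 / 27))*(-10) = -24.97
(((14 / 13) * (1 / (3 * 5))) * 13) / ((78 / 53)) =371 / 585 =0.63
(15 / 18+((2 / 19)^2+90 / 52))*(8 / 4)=72512 / 14079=5.15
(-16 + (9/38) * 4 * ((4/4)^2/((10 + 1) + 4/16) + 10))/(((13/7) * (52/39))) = -3213/1235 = -2.60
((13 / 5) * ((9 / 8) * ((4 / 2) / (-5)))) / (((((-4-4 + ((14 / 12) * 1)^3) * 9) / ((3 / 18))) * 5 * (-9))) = -13 / 173125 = -0.00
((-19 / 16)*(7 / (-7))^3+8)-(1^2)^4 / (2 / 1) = 139 / 16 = 8.69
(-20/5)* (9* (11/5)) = -396/5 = -79.20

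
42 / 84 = 1 / 2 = 0.50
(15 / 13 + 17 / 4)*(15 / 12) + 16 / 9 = 15973 / 1872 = 8.53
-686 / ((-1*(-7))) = -98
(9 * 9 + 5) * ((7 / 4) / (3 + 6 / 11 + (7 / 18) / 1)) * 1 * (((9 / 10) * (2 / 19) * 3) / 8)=804573 / 592040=1.36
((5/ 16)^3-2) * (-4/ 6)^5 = 2689/ 10368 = 0.26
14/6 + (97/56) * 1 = 683/168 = 4.07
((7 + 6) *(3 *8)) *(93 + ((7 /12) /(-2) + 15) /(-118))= 3419299 /118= 28977.11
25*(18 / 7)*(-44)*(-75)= 1485000 / 7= 212142.86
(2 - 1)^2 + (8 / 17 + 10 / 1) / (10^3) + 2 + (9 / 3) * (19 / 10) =74039 / 8500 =8.71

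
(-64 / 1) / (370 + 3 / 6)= -0.17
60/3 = 20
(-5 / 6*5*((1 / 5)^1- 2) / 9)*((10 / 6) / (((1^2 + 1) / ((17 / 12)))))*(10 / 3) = 2125 / 648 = 3.28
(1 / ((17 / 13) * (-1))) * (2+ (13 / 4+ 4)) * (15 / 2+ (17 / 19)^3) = -54213991 / 932824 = -58.12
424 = 424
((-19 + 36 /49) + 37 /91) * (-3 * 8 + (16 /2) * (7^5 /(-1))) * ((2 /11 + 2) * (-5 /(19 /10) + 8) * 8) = 29960474296320 /133133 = 225041682.35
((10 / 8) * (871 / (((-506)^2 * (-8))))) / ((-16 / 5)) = 21775 / 131090432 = 0.00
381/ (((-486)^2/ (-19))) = -2413/ 78732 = -0.03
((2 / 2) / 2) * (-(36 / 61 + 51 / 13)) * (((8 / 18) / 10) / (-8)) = 1193 / 95160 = 0.01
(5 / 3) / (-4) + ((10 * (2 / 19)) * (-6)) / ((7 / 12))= -17945 / 1596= -11.24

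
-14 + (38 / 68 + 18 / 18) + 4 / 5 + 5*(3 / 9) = -5087 / 510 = -9.97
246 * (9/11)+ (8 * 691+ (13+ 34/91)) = 5748389/1001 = 5742.65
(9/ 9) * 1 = 1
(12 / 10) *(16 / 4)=24 / 5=4.80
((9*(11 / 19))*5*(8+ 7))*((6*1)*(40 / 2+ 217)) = 10558350 / 19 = 555702.63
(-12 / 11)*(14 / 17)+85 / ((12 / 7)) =109249 / 2244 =48.68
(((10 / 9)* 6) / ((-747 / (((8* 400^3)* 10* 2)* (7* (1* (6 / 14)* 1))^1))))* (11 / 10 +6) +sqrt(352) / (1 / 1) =-1454080000000 / 747 +4* sqrt(22) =-1946559552.86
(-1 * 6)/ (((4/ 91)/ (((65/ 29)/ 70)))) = -507/ 116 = -4.37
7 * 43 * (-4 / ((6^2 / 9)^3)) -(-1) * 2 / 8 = -297 / 16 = -18.56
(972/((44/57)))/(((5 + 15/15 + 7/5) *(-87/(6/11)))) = -138510/129833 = -1.07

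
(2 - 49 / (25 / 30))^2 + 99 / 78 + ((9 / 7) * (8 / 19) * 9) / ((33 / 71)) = 3079168303 / 950950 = 3237.99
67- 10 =57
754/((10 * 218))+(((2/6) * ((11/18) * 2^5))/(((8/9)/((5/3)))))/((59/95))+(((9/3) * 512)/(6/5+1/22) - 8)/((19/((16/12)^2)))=67631966567/502196790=134.67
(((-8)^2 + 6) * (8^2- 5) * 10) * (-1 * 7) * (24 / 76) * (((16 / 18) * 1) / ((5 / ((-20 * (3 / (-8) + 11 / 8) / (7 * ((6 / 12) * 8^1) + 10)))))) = 8542.20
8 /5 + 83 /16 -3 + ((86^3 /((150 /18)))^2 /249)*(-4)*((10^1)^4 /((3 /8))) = -16571073951145411 /6640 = -2495643667341.18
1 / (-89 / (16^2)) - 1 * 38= -40.88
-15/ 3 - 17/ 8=-57/ 8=-7.12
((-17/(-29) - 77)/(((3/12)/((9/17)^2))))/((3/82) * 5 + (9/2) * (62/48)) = -52333056/3662497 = -14.29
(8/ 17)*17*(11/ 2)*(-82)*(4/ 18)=-7216/ 9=-801.78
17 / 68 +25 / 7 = 107 / 28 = 3.82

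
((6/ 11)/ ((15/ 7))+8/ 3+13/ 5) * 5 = 911/ 33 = 27.61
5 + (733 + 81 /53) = 39195 /53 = 739.53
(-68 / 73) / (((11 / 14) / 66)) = -5712 / 73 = -78.25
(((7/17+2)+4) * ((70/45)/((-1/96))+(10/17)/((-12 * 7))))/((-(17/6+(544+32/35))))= 58112805/33242803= 1.75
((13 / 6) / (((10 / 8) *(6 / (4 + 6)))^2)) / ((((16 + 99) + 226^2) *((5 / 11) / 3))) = 1144 / 2303595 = 0.00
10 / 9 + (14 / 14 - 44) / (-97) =1357 / 873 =1.55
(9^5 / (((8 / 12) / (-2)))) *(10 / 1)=-1771470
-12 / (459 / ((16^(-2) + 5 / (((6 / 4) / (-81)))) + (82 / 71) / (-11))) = 1058881 / 149952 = 7.06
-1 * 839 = -839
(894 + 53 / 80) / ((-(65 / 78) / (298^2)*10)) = -4766976519 / 500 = -9533953.04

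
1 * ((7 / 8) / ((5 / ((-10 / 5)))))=-7 / 20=-0.35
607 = 607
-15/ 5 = -3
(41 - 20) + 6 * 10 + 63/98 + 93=2445/14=174.64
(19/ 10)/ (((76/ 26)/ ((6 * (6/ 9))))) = 13/ 5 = 2.60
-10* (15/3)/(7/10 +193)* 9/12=-375/1937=-0.19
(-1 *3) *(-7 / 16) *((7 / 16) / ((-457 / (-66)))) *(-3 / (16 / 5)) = -72765 / 935936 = -0.08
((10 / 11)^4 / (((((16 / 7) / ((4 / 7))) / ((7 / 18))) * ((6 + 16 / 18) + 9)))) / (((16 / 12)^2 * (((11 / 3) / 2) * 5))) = 23625 / 92121172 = 0.00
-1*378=-378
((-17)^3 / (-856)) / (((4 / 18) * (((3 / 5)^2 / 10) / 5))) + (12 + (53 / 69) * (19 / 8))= 106344821 / 29532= 3601.00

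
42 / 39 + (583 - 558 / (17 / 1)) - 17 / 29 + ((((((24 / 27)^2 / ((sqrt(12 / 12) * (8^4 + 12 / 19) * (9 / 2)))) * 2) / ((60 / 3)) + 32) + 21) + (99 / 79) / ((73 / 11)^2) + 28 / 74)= 147494226507556300058 / 244165815306083385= 604.07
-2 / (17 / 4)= -8 / 17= -0.47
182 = 182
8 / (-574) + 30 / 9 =2858 / 861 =3.32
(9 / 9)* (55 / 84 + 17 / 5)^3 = 4939055927 / 74088000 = 66.66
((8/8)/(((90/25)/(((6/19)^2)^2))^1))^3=46656000/2213314919066161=0.00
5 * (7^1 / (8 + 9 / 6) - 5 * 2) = -46.32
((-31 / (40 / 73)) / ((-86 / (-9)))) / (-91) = 0.07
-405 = -405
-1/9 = -0.11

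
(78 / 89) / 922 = 39 / 41029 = 0.00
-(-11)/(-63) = -11/63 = -0.17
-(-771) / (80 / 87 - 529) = -67077 / 45943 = -1.46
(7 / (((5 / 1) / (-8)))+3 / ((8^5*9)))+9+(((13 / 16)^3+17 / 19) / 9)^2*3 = -192974721923 / 90848624640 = -2.12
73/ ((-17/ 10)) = -730/ 17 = -42.94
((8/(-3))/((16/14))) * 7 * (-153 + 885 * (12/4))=-40866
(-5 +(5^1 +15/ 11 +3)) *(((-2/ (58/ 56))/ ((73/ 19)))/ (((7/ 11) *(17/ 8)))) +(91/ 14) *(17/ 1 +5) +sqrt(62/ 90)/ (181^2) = sqrt(155)/ 491415 +5088059/ 35989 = 141.38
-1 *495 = -495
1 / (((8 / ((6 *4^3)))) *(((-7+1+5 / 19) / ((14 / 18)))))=-2128 / 327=-6.51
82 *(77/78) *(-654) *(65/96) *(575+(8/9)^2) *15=-401227155175/1296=-309588854.30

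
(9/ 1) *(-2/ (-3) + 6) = 60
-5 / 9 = -0.56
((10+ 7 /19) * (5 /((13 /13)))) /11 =985 /209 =4.71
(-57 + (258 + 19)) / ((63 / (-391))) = -86020 / 63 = -1365.40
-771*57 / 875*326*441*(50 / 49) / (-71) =257880996 / 2485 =103775.05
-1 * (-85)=85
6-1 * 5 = 1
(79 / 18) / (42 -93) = -79 / 918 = -0.09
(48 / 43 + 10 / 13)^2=3.56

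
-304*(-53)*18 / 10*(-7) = -1015056 / 5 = -203011.20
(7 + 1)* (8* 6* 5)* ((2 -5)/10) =-576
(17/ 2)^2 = 289/ 4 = 72.25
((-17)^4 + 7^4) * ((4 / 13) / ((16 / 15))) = 644415 / 26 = 24785.19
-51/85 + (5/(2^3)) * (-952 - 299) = -31299/40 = -782.48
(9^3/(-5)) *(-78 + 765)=-500823/5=-100164.60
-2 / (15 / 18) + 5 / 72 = -839 / 360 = -2.33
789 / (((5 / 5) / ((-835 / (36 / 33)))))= -2415655 / 4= -603913.75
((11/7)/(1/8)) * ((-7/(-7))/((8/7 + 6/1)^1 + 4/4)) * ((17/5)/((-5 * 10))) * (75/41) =-748/3895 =-0.19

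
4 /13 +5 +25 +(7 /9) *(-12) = 818 /39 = 20.97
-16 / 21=-0.76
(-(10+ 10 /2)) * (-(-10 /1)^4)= 150000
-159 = -159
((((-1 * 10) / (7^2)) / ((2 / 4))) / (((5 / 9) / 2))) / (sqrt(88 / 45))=-54 * sqrt(110) / 539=-1.05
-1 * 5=-5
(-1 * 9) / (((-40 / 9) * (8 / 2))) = 81 / 160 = 0.51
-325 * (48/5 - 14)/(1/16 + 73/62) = 141856/123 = 1153.30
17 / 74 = 0.23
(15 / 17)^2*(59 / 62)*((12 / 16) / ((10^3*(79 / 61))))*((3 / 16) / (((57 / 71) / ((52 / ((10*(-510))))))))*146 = -2182473189 / 14630835392000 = -0.00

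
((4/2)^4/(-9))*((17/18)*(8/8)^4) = -1.68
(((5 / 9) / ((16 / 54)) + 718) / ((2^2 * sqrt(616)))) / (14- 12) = 5759 * sqrt(154) / 19712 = 3.63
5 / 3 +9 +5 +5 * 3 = 92 / 3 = 30.67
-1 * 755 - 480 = -1235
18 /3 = 6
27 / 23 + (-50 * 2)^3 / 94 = -11498731 / 1081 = -10637.12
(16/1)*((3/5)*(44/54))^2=7744/2025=3.82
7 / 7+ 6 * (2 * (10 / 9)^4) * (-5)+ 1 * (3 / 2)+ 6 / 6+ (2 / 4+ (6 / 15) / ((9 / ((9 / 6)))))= -87.38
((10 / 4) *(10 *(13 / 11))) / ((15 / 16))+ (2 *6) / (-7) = 6884 / 231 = 29.80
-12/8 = -3/2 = -1.50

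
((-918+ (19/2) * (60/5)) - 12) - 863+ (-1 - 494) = -2174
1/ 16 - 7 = -111/ 16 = -6.94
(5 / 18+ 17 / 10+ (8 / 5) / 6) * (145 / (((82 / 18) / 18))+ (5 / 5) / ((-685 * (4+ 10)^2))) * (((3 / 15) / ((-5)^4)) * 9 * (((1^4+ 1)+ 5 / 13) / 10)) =9874445601029 / 11181340625000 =0.88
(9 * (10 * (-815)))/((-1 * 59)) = 1243.22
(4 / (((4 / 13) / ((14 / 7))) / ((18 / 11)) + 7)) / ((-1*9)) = -26 / 415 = -0.06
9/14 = 0.64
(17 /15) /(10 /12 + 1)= 34 /55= 0.62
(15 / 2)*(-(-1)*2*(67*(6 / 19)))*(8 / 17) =48240 / 323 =149.35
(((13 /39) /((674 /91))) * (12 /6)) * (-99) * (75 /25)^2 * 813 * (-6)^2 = -791026236 /337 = -2347258.86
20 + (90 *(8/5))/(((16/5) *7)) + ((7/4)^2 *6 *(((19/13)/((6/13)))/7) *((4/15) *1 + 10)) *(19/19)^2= 93887/840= 111.77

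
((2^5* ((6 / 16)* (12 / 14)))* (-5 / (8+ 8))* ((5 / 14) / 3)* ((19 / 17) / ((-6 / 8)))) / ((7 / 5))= 2375 / 5831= 0.41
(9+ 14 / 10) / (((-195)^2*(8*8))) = 1 / 234000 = 0.00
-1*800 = -800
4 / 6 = 0.67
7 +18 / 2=16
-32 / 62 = -16 / 31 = -0.52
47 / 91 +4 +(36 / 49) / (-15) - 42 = -119541 / 3185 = -37.53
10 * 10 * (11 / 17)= 1100 / 17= 64.71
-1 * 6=-6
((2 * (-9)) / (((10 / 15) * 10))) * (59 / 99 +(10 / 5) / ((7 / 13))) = -8961 / 770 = -11.64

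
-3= -3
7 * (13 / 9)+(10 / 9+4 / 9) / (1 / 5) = 161 / 9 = 17.89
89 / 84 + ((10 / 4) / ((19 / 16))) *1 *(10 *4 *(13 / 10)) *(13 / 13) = 176411 / 1596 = 110.53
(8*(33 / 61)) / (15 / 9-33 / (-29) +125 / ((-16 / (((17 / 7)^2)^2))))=-80212608 / 4984905421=-0.02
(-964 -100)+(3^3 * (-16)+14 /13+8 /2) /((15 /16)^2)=-60440 /39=-1549.74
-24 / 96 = -1 / 4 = -0.25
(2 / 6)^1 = 1 / 3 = 0.33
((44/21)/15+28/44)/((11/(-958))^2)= 2467867396/419265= 5886.18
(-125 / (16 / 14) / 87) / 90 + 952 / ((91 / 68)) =115856669 / 162864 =711.37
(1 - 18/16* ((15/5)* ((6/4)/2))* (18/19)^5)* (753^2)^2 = -299526341043.75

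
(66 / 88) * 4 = 3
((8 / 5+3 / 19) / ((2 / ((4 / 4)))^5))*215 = 7181 / 608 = 11.81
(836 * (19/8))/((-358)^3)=-3971/91765424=-0.00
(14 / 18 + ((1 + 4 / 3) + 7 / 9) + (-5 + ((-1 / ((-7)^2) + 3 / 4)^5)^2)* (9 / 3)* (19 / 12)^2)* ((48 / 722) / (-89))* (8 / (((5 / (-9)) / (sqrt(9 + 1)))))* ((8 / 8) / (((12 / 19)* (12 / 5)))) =-402336903230067597121435813* sqrt(10) / 1697796239089879193267208192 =-0.75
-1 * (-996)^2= -992016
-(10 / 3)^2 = -100 / 9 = -11.11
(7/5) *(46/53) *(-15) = -966/53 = -18.23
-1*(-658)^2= -432964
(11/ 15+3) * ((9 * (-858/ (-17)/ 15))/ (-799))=-48048/ 339575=-0.14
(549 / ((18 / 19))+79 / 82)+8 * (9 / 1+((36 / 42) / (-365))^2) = 652.46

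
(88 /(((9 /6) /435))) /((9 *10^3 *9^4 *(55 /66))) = 0.00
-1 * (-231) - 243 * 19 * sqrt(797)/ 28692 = 231 - 513 * sqrt(797)/ 3188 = 226.46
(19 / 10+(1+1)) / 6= 0.65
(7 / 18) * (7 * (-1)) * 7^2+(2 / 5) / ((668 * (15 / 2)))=-10024169 / 75150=-133.39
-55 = -55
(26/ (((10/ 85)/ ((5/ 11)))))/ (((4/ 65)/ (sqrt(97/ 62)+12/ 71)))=215475/ 781+71825 * sqrt(6014)/ 2728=2317.70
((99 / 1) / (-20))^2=9801 / 400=24.50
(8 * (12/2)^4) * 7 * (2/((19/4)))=580608/19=30558.32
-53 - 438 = -491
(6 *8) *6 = 288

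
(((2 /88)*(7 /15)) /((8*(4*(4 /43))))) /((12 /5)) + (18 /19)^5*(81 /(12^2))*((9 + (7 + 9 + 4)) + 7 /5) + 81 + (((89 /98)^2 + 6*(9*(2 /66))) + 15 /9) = 31142888804450897 /317206234920960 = 98.18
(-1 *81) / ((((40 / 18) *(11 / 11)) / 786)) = -286497 / 10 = -28649.70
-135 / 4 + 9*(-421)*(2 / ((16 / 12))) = -22869 / 4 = -5717.25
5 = 5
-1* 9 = -9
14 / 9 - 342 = -3064 / 9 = -340.44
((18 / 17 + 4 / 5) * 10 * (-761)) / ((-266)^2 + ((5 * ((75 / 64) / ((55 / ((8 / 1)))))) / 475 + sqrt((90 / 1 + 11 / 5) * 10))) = -47567198033743520 / 237929316035797209 + 672270857984 * sqrt(922) / 237929316035797209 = -0.20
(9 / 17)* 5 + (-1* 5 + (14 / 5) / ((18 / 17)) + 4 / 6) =733 / 765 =0.96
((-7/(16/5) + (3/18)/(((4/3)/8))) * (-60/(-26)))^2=81225/10816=7.51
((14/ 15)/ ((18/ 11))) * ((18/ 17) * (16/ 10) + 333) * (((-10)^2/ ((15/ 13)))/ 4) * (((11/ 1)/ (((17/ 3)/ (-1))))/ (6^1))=-34805771/ 26010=-1338.17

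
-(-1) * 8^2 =64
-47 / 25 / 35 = -47 / 875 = -0.05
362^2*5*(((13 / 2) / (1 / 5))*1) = 21294650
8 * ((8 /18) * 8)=28.44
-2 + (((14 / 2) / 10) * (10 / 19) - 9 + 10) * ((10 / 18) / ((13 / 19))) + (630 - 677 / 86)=480839 / 774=621.24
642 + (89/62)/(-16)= 636775/992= 641.91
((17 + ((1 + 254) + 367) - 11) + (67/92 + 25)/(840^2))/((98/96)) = 13588915989/22089200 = 615.18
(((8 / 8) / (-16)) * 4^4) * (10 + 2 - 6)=-96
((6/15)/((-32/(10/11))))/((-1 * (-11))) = -1/968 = -0.00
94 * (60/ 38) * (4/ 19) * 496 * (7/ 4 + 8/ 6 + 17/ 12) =25176960/ 361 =69742.27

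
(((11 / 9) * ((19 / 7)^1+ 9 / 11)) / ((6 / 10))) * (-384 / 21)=-174080 / 1323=-131.58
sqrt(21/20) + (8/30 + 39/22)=sqrt(105)/10 + 673/330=3.06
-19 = -19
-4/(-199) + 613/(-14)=-121931/2786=-43.77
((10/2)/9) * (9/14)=5/14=0.36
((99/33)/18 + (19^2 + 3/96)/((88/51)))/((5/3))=1769017/14080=125.64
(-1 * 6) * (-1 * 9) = 54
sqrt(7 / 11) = sqrt(77) / 11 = 0.80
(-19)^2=361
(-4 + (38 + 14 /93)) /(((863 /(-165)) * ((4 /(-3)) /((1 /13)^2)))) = 131010 /4521257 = 0.03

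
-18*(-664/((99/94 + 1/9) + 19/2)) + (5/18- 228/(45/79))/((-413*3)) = 563923052449/503021610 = 1121.07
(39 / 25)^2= 1521 / 625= 2.43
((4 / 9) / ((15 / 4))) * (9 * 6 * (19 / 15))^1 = 608 / 75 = 8.11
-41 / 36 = -1.14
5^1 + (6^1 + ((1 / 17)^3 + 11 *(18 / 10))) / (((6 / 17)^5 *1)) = 91678699 / 19440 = 4715.98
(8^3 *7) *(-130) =-465920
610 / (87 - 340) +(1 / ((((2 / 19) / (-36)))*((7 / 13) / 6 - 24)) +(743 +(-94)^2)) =4525414633 / 471845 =9590.89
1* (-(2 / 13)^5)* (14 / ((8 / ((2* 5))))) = -560 / 371293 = -0.00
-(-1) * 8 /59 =8 /59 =0.14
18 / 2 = 9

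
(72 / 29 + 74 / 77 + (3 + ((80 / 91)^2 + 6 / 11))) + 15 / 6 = 54217557 / 5283278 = 10.26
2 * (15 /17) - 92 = -1534 /17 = -90.24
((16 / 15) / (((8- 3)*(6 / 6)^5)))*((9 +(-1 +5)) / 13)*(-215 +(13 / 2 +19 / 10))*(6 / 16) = -2066 / 125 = -16.53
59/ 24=2.46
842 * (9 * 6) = 45468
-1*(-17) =17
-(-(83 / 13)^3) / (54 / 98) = 28017563 / 59319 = 472.32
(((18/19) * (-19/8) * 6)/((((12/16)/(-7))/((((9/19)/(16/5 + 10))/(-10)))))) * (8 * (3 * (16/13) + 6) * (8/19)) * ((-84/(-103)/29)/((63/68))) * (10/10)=-69092352/154197901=-0.45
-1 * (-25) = 25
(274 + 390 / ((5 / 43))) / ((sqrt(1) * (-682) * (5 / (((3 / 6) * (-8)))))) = 7256 / 1705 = 4.26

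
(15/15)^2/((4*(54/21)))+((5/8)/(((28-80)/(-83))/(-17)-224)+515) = 1302636733/2528928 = 515.09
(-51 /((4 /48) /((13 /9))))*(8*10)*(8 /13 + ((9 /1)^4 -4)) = -463754560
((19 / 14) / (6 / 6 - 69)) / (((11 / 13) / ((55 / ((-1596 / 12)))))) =65 / 6664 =0.01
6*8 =48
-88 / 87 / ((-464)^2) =-11 / 2341344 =-0.00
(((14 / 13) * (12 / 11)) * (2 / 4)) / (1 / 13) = 84 / 11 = 7.64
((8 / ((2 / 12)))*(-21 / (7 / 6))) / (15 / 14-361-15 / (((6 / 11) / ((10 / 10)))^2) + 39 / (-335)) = 24312960 / 11550391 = 2.10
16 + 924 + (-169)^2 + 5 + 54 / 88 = 1298291 / 44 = 29506.61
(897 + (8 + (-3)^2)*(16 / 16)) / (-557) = -914 / 557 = -1.64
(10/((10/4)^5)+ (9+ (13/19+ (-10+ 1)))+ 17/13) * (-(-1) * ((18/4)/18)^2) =80827/617500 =0.13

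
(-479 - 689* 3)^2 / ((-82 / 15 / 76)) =-3694806120 / 41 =-90117222.44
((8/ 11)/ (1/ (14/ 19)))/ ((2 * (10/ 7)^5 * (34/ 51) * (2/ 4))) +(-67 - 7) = -192972053/ 2612500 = -73.86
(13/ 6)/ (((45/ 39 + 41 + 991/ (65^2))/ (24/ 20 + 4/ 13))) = 0.08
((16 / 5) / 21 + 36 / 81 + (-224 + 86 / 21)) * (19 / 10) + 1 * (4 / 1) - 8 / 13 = -8462327 / 20475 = -413.30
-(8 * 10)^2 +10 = -6390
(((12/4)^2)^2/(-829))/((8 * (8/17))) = -1377/53056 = -0.03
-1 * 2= -2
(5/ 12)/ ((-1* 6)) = -5/ 72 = -0.07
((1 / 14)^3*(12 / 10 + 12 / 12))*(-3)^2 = 99 / 13720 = 0.01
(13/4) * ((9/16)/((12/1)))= 39/256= 0.15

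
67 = 67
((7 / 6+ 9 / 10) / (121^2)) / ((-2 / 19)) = -589 / 439230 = -0.00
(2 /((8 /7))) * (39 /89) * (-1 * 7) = -1911 /356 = -5.37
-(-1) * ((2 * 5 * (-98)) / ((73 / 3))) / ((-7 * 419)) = 0.01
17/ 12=1.42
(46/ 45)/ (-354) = -23/ 7965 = -0.00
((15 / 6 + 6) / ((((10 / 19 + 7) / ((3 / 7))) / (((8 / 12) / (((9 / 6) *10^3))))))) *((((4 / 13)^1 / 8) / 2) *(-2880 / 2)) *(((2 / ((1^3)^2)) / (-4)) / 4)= 969 / 1301300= 0.00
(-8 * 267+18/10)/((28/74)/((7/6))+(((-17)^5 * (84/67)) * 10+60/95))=167538257/1397423184360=0.00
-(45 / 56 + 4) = -269 / 56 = -4.80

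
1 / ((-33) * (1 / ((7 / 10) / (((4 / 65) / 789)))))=-23933 / 88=-271.97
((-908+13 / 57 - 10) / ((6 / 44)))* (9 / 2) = -575443 / 19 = -30286.47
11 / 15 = 0.73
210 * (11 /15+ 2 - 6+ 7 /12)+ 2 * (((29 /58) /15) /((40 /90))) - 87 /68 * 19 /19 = -95987 /170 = -564.63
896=896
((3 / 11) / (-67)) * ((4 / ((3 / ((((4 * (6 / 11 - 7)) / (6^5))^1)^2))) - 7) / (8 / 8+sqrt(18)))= -2400691103 / 1432301047056+2400691103 * sqrt(2) / 477433682352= 0.01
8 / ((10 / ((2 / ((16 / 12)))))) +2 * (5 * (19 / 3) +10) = 84.53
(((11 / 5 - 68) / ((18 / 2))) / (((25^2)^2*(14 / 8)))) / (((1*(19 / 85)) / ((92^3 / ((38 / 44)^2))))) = -1204524434432 / 24113671875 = -49.95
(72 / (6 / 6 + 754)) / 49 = 72 / 36995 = 0.00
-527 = -527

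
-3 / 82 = -0.04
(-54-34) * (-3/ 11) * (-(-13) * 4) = 1248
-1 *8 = -8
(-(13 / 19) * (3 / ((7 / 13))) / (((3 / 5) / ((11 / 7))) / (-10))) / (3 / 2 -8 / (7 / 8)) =-185900 / 14231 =-13.06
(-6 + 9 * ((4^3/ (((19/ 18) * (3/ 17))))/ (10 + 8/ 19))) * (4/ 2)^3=25584/ 11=2325.82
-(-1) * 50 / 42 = 25 / 21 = 1.19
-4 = -4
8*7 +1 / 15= 841 / 15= 56.07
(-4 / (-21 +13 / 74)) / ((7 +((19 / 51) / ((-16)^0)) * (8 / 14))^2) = 37724904 / 10217793125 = 0.00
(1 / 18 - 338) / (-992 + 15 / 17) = 14773 / 43326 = 0.34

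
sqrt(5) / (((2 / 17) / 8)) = 68 * sqrt(5) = 152.05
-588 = -588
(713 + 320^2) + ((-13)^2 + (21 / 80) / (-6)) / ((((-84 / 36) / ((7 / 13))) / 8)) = 26728281 / 260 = 102801.08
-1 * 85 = -85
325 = 325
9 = 9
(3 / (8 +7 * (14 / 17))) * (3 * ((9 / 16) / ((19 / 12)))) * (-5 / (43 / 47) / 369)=-11985 / 3483688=-0.00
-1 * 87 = -87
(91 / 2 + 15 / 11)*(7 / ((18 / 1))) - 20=-703 / 396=-1.78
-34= -34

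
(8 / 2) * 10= 40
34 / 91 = 0.37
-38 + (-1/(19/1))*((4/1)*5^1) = -742/19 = -39.05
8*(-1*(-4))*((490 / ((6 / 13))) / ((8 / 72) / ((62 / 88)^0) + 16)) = 61152 / 29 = 2108.69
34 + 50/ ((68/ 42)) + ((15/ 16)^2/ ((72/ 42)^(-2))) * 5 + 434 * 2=12605581/ 13328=945.80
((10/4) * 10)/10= 5/2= 2.50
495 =495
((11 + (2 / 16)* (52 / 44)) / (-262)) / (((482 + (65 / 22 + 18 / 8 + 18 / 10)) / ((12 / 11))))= -14715 / 155024221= -0.00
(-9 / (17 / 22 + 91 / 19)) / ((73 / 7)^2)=-61446 / 4129975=-0.01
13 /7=1.86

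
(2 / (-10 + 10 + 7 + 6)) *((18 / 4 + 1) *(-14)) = -154 / 13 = -11.85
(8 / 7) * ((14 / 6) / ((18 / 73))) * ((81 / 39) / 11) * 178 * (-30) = -1559280 / 143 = -10904.06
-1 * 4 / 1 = -4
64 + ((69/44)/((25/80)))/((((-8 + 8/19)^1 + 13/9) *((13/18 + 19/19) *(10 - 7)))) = 114183704/1788545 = 63.84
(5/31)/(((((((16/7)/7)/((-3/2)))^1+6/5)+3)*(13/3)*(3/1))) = 3675/1179581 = 0.00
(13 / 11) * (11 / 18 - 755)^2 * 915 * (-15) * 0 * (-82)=0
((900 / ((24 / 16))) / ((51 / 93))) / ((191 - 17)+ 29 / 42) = 781200 / 124729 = 6.26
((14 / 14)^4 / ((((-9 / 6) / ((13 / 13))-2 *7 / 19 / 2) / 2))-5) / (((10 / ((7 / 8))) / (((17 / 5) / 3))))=-51289 / 85200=-0.60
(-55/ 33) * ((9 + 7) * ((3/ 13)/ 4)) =-20/ 13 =-1.54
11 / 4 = 2.75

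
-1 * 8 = -8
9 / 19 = 0.47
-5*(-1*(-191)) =-955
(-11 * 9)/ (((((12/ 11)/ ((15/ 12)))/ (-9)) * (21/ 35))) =27225/ 16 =1701.56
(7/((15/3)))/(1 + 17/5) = 7/22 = 0.32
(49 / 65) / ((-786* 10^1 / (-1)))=49 / 510900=0.00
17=17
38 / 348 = 19 / 174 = 0.11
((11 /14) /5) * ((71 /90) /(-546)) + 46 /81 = 5858057 /10319400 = 0.57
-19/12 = -1.58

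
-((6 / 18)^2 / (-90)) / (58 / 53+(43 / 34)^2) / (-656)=-15317 / 21924577800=-0.00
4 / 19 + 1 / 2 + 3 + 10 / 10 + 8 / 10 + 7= 2377 / 190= 12.51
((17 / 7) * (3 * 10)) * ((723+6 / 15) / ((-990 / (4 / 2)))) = -122978 / 1155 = -106.47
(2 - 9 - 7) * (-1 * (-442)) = -6188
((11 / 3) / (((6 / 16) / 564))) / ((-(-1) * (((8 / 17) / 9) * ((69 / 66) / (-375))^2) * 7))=7178415750000 / 3703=1938540575.21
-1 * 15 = -15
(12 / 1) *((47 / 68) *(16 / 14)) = 1128 / 119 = 9.48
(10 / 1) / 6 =5 / 3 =1.67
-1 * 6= -6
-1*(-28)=28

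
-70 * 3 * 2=-420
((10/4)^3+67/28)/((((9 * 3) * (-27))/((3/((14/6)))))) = -1009/31752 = -0.03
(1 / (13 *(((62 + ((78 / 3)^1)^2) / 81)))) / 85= 9 / 90610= 0.00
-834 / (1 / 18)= -15012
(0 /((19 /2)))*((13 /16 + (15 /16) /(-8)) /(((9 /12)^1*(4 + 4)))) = 0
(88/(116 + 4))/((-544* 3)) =-11/24480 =-0.00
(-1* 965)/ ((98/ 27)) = -265.87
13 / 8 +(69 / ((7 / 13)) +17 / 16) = 14653 / 112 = 130.83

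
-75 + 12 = -63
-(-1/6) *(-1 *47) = -47/6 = -7.83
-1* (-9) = 9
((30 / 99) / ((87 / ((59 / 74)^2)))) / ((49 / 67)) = 1166135 / 385179102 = 0.00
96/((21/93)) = 2976/7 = 425.14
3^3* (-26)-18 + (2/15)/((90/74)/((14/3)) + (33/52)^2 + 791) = -720.00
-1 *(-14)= 14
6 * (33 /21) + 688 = 4882 /7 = 697.43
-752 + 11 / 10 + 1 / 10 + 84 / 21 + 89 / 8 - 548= -51347 / 40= -1283.68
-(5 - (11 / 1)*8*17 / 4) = 369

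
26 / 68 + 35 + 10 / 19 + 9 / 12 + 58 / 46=1126817 / 29716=37.92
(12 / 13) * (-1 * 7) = -84 / 13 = -6.46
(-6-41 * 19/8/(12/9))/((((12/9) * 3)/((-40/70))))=2529/224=11.29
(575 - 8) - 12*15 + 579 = 966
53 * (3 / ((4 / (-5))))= -795 / 4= -198.75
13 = 13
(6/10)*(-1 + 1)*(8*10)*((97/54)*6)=0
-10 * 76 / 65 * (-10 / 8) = 190 / 13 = 14.62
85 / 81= 1.05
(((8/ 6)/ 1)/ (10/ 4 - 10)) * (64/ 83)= -512/ 3735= -0.14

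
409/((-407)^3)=-0.00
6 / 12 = 1 / 2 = 0.50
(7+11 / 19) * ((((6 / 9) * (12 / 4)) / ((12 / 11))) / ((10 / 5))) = 132 / 19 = 6.95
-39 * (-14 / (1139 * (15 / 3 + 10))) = 182 / 5695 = 0.03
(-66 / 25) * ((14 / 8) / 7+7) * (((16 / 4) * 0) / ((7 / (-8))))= 0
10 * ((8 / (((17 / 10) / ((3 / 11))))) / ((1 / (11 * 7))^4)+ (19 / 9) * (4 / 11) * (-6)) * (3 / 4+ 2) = 63275467340 / 51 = 1240695438.04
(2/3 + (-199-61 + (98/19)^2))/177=-252046/191691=-1.31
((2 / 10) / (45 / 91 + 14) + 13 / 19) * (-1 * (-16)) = 1399424 / 125305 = 11.17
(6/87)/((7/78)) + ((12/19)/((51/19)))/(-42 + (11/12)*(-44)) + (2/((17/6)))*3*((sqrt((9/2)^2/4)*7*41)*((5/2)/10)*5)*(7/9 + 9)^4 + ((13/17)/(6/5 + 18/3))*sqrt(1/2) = 65*sqrt(2)/1224 + 1078737088877888/69044157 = 15623872.33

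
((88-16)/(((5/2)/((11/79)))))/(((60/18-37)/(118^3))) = -7807688064/39895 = -195705.93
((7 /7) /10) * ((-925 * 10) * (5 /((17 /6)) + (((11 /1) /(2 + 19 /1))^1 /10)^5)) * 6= -453335312301079 /46286478000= -9794.12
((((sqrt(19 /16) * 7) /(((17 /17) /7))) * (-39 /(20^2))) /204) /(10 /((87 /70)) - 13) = 0.01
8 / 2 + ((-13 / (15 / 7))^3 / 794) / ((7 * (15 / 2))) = 80284847 / 20098125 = 3.99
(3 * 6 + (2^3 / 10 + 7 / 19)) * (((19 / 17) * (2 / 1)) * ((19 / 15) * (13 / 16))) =149929 / 3400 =44.10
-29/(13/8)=-232/13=-17.85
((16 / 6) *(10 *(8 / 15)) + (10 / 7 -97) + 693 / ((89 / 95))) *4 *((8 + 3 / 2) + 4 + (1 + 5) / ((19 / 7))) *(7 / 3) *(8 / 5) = 154460.51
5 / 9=0.56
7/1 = 7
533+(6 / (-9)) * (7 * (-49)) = 2285 / 3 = 761.67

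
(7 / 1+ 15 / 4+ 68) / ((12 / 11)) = 72.19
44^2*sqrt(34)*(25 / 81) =48400*sqrt(34) / 81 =3484.17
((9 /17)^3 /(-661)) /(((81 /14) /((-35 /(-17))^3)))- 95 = -1515724047605 /15954933109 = -95.00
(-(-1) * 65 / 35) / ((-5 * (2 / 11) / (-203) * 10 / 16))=16588 / 25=663.52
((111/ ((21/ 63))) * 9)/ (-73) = -2997/ 73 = -41.05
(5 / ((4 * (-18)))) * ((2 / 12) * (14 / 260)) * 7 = -0.00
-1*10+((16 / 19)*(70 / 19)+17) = 10.10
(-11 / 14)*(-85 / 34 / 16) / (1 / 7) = 55 / 64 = 0.86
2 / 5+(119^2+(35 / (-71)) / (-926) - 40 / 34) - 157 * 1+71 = 78652534489 / 5588410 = 14074.22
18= 18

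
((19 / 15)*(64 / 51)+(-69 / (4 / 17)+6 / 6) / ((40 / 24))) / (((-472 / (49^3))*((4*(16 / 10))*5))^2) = -7359509293782107 / 698080296960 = -10542.50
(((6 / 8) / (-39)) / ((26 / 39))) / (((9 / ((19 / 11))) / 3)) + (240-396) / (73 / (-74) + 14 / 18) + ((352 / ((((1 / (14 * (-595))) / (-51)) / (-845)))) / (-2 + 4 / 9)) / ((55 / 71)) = 16674987257904623 / 159016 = 104863581387.44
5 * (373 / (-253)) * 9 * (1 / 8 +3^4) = -990315 / 184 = -5382.15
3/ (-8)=-3/ 8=-0.38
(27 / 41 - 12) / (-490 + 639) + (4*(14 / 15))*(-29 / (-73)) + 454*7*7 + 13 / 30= 22247.84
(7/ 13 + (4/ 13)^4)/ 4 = 15635/ 114244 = 0.14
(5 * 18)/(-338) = -0.27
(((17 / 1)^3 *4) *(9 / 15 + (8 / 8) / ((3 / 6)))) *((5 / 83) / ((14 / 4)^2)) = 1021904 / 4067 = 251.27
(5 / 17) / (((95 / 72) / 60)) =4320 / 323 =13.37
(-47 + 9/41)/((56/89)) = -12193/164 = -74.35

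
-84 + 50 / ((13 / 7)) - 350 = -5292 / 13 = -407.08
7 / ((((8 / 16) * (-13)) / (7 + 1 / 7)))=-100 / 13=-7.69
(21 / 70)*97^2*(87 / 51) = 818583 / 170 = 4815.19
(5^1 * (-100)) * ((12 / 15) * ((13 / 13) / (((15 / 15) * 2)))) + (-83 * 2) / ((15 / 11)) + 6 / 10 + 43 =-4172 / 15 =-278.13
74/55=1.35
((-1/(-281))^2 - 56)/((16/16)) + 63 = 7.00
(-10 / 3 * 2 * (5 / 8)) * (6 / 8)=-25 / 8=-3.12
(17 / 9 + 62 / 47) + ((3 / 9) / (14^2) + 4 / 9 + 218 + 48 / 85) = 522005503 / 2349060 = 222.22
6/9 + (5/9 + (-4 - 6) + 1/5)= -386/45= -8.58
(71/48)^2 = 5041/2304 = 2.19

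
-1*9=-9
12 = 12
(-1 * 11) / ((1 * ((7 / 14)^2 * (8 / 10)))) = -55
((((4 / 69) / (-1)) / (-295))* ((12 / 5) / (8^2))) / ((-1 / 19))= -0.00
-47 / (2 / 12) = -282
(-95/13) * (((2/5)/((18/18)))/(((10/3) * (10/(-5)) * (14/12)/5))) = 171/91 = 1.88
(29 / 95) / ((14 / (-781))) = -22649 / 1330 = -17.03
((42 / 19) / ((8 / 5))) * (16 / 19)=420 / 361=1.16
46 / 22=23 / 11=2.09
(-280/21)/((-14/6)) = 40/7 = 5.71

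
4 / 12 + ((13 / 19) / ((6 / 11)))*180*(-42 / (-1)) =9483.49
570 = 570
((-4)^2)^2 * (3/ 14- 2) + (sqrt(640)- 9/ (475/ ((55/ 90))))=-3040077/ 6650 + 8 * sqrt(10)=-431.86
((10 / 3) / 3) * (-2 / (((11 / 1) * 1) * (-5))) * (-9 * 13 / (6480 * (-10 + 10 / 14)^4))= -2401 / 24469087500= -0.00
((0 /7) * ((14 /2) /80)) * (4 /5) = 0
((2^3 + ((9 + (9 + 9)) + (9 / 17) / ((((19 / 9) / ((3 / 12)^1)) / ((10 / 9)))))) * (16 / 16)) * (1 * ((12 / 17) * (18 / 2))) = 1223370 / 5491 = 222.80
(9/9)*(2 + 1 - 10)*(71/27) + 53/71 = -33856/1917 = -17.66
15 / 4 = 3.75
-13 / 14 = -0.93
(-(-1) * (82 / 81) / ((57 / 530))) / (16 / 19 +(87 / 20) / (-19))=869200 / 56619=15.35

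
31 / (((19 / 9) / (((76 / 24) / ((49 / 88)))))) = 4092 / 49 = 83.51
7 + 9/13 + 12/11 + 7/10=13561/1430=9.48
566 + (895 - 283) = 1178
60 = 60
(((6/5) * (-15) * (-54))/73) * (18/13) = 17496/949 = 18.44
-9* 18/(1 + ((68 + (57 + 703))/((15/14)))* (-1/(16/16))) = 810/3859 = 0.21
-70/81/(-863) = 70/69903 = 0.00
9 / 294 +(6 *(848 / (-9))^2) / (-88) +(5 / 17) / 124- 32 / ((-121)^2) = -24714643903291 / 40832050644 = -605.28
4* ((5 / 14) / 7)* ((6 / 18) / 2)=5 / 147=0.03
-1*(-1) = 1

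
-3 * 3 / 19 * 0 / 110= 0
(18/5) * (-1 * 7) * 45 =-1134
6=6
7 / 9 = 0.78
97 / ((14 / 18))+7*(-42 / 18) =108.38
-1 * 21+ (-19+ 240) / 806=-1285 / 62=-20.73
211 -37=174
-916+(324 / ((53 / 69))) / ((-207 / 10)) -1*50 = -52278 / 53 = -986.38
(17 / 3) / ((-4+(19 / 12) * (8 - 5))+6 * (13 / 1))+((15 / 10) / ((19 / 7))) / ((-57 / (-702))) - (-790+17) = 266051498 / 341145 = 779.88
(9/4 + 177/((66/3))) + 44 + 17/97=232481/4268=54.47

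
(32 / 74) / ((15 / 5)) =16 / 111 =0.14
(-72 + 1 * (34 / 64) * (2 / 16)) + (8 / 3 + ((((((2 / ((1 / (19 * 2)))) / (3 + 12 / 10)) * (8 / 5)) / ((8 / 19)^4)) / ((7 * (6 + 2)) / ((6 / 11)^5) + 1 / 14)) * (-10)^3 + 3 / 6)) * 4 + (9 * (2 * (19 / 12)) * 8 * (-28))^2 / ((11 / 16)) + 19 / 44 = 59277427.73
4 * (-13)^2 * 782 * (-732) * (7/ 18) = -451451728/ 3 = -150483909.33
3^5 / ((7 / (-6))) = -1458 / 7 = -208.29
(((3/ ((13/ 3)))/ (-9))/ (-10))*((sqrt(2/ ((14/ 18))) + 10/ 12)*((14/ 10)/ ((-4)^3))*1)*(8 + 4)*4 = -9*sqrt(14)/ 2600-7/ 1040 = -0.02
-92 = -92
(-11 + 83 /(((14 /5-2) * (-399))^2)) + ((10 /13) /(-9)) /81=-29505048193 /2682218448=-11.00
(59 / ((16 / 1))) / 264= 0.01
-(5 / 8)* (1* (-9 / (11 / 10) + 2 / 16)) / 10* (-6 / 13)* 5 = -10635 / 9152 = -1.16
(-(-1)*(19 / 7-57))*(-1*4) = 1520 / 7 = 217.14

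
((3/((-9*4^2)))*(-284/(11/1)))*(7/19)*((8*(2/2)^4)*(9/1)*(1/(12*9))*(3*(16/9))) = 3976/5643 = 0.70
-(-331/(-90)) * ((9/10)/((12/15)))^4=-241299/40960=-5.89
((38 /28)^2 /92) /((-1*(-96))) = 361 /1731072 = 0.00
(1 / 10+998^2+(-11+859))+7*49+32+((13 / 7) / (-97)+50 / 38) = 128652435451 / 129010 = 997228.40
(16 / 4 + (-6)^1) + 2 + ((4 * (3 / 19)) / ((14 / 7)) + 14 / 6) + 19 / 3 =512 / 57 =8.98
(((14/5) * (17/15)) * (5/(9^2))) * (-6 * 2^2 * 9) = -1904/45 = -42.31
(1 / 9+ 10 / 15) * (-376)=-2632 / 9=-292.44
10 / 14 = 5 / 7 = 0.71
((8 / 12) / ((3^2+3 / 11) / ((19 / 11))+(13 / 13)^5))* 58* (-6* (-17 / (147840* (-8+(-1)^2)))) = -9367 / 15652560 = -0.00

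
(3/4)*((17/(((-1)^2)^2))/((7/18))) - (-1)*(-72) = -549/14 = -39.21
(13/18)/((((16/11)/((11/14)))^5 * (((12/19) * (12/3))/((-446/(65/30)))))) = -109896868034437/40604352380928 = -2.71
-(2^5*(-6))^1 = 192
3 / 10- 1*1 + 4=33 / 10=3.30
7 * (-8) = -56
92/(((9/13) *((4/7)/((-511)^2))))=546526253/9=60725139.22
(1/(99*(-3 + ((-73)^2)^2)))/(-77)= -1/216479768274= -0.00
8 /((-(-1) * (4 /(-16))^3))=-512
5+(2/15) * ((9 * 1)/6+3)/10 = 253/50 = 5.06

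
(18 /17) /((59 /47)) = 0.84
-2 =-2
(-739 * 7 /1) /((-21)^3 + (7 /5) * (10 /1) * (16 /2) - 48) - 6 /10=-1726 /45985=-0.04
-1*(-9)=9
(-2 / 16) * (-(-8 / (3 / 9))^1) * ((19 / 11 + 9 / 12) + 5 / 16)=-1473 / 176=-8.37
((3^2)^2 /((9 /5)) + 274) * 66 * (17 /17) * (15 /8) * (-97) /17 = -15316785 /68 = -225246.84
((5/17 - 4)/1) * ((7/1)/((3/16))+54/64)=-76965/544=-141.48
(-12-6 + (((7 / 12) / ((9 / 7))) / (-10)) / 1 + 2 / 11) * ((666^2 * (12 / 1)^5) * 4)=-433755697600512 / 55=-7886467229100.22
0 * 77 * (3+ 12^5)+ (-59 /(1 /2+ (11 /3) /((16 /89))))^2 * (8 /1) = 18432 /289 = 63.78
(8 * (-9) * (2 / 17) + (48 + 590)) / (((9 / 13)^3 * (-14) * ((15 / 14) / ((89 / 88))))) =-1046297083 / 8179380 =-127.92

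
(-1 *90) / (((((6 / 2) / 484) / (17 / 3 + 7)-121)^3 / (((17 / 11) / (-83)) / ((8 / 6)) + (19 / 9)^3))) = 35365572345203457280 / 74097034644835495704141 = 0.00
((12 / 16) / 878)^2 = 9 / 12334144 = 0.00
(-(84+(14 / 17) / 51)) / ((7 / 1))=-10406 / 867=-12.00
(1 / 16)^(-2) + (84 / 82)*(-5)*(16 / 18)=30928 / 123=251.45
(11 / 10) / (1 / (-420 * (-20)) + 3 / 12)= 840 / 191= 4.40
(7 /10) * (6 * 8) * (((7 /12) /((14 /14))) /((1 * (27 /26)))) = 18.87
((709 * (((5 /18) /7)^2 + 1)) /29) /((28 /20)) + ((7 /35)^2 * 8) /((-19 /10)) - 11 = 6.32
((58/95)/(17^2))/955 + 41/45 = 215000627/235975725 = 0.91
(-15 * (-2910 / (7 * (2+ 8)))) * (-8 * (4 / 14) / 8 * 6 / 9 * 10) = -58200 / 49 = -1187.76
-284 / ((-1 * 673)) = 284 / 673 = 0.42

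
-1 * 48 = -48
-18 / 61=-0.30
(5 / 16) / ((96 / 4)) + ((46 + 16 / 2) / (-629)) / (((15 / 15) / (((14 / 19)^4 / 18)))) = 365604313 / 31477213056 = 0.01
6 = 6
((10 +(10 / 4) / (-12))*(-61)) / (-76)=14335 / 1824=7.86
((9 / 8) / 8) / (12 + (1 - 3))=9 / 640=0.01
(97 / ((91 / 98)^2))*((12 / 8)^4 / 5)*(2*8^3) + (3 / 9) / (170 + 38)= 4730794049 / 40560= 116636.93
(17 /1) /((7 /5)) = 85 /7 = 12.14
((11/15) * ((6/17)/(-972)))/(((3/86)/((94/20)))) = -22231/619650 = -0.04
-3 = -3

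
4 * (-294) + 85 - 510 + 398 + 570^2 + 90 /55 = 3560685 /11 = 323698.64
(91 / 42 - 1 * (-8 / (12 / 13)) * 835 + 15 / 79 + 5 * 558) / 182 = 4753757 / 86268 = 55.10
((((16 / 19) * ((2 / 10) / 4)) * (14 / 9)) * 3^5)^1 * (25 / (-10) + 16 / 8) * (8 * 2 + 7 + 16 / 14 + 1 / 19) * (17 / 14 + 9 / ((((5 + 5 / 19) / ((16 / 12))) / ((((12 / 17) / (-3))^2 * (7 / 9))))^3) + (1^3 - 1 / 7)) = -153949690481250837308 / 385988014523671875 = -398.85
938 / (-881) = -938 / 881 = -1.06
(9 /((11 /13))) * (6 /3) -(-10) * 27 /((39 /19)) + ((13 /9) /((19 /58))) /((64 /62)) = 61458313 /391248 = 157.08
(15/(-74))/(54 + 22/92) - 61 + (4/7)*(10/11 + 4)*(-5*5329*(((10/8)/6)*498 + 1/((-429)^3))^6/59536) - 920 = -608748401499614021088832774596652829918959934385011293118208965733856379/388785539758201554585667692937457788300173010772186786635776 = -1565769143261.38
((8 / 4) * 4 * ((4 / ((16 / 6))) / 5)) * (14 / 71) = 168 / 355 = 0.47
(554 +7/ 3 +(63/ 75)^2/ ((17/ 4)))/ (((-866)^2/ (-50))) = -17738417/ 478096950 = -0.04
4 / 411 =0.01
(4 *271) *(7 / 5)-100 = 7088 / 5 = 1417.60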